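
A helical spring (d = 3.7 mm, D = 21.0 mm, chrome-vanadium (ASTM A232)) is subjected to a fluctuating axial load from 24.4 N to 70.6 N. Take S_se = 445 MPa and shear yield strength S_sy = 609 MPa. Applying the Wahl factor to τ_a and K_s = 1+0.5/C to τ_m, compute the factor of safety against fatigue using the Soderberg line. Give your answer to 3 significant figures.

6.28

C = D/d = 21.0/3.7 = 5.6757; K_W = (4C−1)/(4C−4)+0.615/C = 1.2688; K_s = 1+0.5/C = 1.0881
F_a = (F_max−F_min)/2 = 23.1 N; F_m = (F_max+F_min)/2 = 47.5 N
τ_a = K_W·8F_aD/(πd³) = 1.2688 × 24.387 = 30.942 MPa
τ_m = K_s·8F_mD/(πd³) = 1.0881 × 50.147 = 54.565 MPa
Soderberg: 1/n_f = τ_a/S_se + τ_m/S_sy = 30.942/445 + 54.565/609 = 0.06953 + 0.08960 = 0.15913
n_f = 1/0.15913 = 6.284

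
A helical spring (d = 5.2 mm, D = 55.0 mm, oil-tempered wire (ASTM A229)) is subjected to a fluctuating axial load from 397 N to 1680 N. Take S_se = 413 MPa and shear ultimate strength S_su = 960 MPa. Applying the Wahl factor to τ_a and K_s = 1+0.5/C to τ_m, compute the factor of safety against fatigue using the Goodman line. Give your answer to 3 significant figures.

0.346

C = D/d = 55.0/5.2 = 10.5769; K_W = (4C−1)/(4C−4)+0.615/C = 1.1365; K_s = 1+0.5/C = 1.0473
F_a = (F_max−F_min)/2 = 641.5 N; F_m = (F_max+F_min)/2 = 1038.5 N
τ_a = K_W·8F_aD/(πd³) = 1.1365 × 638.98 = 726.18 MPa
τ_m = K_s·8F_mD/(πd³) = 1.0473 × 1034.4 = 1083.3 MPa
Goodman: 1/n_f = τ_a/S_se + τ_m/S_su = 726.18/413 + 1083.3/960 = 1.75830 + 1.12846 = 2.8868
n_f = 1/2.8868 = 0.3464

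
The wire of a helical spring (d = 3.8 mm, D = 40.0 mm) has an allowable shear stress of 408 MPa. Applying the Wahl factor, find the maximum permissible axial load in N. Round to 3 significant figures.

C = D/d = 40.0/3.8 = 10.5263
K_W = (4C−1)/(4C−4) + 0.615/C = 41.105/38.105 + 0.0584 = 1.1372
τ_max = K·8FD/(πd³) → F_max = τ_allow·πd³/(8DK)
F_max = 408·π·3.8³/(8·40.0·1.1372) = 70333/363.89 = 193.28 N

193 N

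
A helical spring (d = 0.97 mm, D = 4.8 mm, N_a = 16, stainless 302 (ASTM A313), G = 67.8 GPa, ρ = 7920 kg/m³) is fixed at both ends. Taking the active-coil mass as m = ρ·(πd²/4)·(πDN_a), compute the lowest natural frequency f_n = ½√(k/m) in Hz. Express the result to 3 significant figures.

k = Gd⁴/(8D³N_a) = (67.8×10³)(0.97⁴)/(8·4.8³·16) = 4.2402 N/mm = 4240.2 N/m
Wire length L = πDN_a = π·4.8·16 = 241.27 mm
m = ρ·(πd²/4)·L = 7920 × 0.73898×10⁻⁶ m² × 0.24127 m = 0.0014121 kg
f_n = ½√(k/m) = 0.5·√(4240.2/0.0014121) = 0.5·√(3.0027e+06) = 866.42 Hz

866 Hz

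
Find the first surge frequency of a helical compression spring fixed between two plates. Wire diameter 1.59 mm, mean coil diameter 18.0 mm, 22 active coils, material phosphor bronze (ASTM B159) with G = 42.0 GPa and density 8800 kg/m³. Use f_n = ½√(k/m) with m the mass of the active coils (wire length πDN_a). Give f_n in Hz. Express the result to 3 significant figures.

54.8 Hz

k = Gd⁴/(8D³N_a) = (42.0×10³)(1.59⁴)/(8·18.0³·22) = 0.26152 N/mm = 261.52 N/m
Wire length L = πDN_a = π·18.0·22 = 1244.1 mm
m = ρ·(πd²/4)·L = 8800 × 1.9856×10⁻⁶ m² × 1.2441 m = 0.021738 kg
f_n = ½√(k/m) = 0.5·√(261.52/0.021738) = 0.5·√(12031) = 54.843 Hz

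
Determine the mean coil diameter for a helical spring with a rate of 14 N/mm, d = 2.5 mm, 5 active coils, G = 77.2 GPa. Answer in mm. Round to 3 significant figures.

17.5 mm

D = (Gd⁴/(8N_a·k))^(1/3) = (77.2×10³·2.5⁴/(8·5·14))^(1/3)
  = (5385.04)^(1/3) = 17.5279 mm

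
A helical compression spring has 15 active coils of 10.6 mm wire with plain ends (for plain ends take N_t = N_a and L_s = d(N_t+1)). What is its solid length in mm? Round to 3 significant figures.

170 mm

plain ends: N_t = N_a = 15
L_s = d·(N_t+1) = 10.6 × 16 = 169.6 mm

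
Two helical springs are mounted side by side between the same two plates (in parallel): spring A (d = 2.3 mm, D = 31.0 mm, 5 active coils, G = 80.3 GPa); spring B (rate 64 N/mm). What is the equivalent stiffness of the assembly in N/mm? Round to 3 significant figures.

65.9 N/mm

k_A = Gd⁴/(8D³N_a) = (80.3×10³)(2.3⁴)/(8·31.0³·5) = 1.8857 N/mm
Parallel: k_eq = 1.8857 + 64 = 65.886 N/mm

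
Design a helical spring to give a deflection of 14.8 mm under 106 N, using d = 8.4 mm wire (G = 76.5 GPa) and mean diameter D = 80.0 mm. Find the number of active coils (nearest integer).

Required rate k = F/δ = 106/14.8 = 7.1622 N/mm
N_a = Gd⁴/(8D³k) = (76.5×10³ × 8.4⁴)/(8 × 80.0³ × 7.1622)
    = 3.80872e+08 / 2.93362e+07 = 12.98 → 13 coils

13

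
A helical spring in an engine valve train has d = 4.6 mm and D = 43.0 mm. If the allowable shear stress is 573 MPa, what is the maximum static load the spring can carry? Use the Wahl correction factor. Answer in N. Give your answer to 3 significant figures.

441 N

C = D/d = 43.0/4.6 = 9.3478
K_W = (4C−1)/(4C−4) + 0.615/C = 36.391/33.391 + 0.0658 = 1.1556
τ_max = K·8FD/(πd³) → F_max = τ_allow·πd³/(8DK)
F_max = 573·π·4.6³/(8·43.0·1.1556) = 1.7522e+05/397.54 = 440.76 N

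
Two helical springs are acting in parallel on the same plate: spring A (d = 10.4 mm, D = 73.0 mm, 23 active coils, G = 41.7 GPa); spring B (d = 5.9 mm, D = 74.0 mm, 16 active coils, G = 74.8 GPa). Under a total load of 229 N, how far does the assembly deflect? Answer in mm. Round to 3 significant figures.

26.7 mm

k_A = Gd⁴/(8D³N_a) = (41.7×10³)(10.4⁴)/(8·73.0³·23) = 6.8153 N/mm
k_B = Gd⁴/(8D³N_a) = (74.8×10³)(5.9⁴)/(8·74.0³·16) = 1.7474 N/mm
Parallel: k_eq = 6.8153 + 1.7474 = 8.5627 N/mm
δ = F/k_eq = 229/8.5627 = 26.744 mm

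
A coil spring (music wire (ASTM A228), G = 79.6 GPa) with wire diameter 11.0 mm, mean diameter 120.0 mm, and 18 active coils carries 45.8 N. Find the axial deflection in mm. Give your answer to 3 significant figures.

k = Gd⁴/(8D³N_a) = (79.6×10³)(11.0⁴)/(8·120.0³·18) = 4.6836 N/mm
δ = F/k = 45.8 / 4.6836 = 9.7789 mm

9.78 mm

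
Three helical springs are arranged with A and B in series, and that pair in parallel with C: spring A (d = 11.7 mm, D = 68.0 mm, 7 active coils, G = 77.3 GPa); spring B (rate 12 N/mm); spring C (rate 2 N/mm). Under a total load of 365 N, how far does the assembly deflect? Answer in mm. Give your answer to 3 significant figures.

29.3 mm

k_A = Gd⁴/(8D³N_a) = (77.3×10³)(11.7⁴)/(8·68.0³·7) = 82.264 N/mm
Springs A,B series: k_AB = 1/(1/82.264+1/12) = 10.472 N/mm; parallel with C: k_eq = 10.472+2 = 12.472 N/mm
δ = F/k_eq = 365/12.472 = 29.265 mm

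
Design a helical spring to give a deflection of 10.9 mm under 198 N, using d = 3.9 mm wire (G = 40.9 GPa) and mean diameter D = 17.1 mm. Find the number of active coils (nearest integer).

13

Required rate k = F/δ = 198/10.9 = 18.165 N/mm
N_a = Gd⁴/(8D³k) = (40.9×10³ × 3.9⁴)/(8 × 17.1³ × 18.165)
    = 9.46197e+06 / 726636 = 13.02 → 13 coils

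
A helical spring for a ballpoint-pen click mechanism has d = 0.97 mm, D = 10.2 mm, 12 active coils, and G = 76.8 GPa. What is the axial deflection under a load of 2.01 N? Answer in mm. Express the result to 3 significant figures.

3.01 mm

k = Gd⁴/(8D³N_a) = (76.8×10³)(0.97⁴)/(8·10.2³·12) = 0.66738 N/mm
δ = F/k = 2.01 / 0.66738 = 3.0118 mm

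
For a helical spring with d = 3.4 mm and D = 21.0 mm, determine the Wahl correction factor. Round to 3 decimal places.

1.244

C = D/d = 21.0/3.4 = 6.1765
K_W = (4C−1)/(4C−4) + 0.615/C = 23.706/20.706 + 0.0996 = 1.2445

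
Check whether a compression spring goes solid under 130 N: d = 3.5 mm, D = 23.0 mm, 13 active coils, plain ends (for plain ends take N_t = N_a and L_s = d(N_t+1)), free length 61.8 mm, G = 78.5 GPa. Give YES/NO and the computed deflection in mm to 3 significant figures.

k = Gd⁴/(8D³N_a) = (78.5×10³)(3.5⁴)/(8·23.0³·13) = 9.3095 N/mm
N_t = 13; L_s = 3.5·14 = 49 mm; δ_solid = L₀ − L_s = 61.8 − 49 = 12.8 mm
δ = F/k = 130/9.3095 = 13.964 mm
δ ≥ δ_solid → spring goes solid

YES, δ = 14.0 mm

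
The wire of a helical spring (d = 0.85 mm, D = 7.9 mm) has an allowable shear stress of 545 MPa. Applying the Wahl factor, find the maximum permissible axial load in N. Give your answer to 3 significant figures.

14.4 N

C = D/d = 7.9/0.85 = 9.2941
K_W = (4C−1)/(4C−4) + 0.615/C = 36.176/33.176 + 0.0662 = 1.1566
τ_max = K·8FD/(πd³) → F_max = τ_allow·πd³/(8DK)
F_max = 545·π·0.85³/(8·7.9·1.1566) = 1051.5/73.097 = 14.385 N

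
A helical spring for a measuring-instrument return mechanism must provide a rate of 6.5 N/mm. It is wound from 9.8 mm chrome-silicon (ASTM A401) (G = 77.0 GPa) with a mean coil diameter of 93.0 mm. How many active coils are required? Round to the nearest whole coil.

17

N_a = Gd⁴/(8D³k) = (77.0×10³ × 9.8⁴)/(8 × 93.0³ × 6.5)
    = 7.10223e+08 / 4.18266e+07 = 16.98 → 17 coils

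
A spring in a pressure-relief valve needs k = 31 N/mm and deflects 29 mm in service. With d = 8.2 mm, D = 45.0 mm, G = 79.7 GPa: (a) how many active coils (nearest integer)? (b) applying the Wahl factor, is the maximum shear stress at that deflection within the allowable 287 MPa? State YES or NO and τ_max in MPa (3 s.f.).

(a) 16 coils; (b) YES, τ_max = 238 MPa

N_a = Gd⁴/(8D³k) = (79.7×10³)(8.2⁴)/(8·45.0³·31) = 15.94 → N_a = 16
Actual rate k = Gd⁴/(8D³·16) = 30.893 N/mm
Working load F = kδ = 30.893·29 = 895.91 N
C = 45.0/8.2 = 5.4878; K_W = (4C−1)/(4C−4)+0.615/C = 1.2792
τ_max = K_W·8FD/(πd³) = 1.2792·186.2 = 238.18 MPa
τ_max ≤ 287 MPa → acceptable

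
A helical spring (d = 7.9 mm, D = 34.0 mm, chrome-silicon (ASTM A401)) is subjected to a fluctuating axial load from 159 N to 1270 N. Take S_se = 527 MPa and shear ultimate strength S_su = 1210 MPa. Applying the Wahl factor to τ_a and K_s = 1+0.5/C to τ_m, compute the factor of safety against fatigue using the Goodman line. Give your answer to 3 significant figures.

C = D/d = 34.0/7.9 = 4.3038; K_W = (4C−1)/(4C−4)+0.615/C = 1.3699; K_s = 1+0.5/C = 1.1162
F_a = (F_max−F_min)/2 = 555.5 N; F_m = (F_max+F_min)/2 = 714.5 N
τ_a = K_W·8F_aD/(πd³) = 1.3699 × 97.549 = 133.63 MPa
τ_m = K_s·8F_mD/(πd³) = 1.1162 × 125.47 = 140.05 MPa
Goodman: 1/n_f = τ_a/S_se + τ_m/S_su = 133.63/527 + 140.05/1210 = 0.25357 + 0.11574 = 0.36931
n_f = 1/0.36931 = 2.708

2.71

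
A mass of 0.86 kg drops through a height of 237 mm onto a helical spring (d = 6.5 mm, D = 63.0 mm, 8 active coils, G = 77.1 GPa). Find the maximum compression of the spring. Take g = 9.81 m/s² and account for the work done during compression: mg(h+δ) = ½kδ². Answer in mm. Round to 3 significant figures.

k = Gd⁴/(8D³N_a) = (77.1×10³)(6.5⁴)/(8·63.0³·8) = 8.6002 N/mm
W = mg = 0.86 × 9.81 = 8.4366 N
½kδ² − Wδ − Wh = 0 → δ = (W + √(W² + 2kWh))/k
δ = (8.4366 + √(71.176 + 34391.6))/8.6002 = (8.4366 + 185.64)/8.6002 = 22.567 mm

22.6 mm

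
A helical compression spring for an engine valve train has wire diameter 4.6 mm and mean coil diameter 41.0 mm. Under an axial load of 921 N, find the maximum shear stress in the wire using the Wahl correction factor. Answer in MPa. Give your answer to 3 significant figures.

Spring index C = D/d = 41.0/4.6 = 8.9130
K_W = (4C−1)/(4C−4) + 0.615/C = 34.652/31.652 + 0.0690 = 1.1638
τ₀ = 8FD/(πd³) = 8·921·41.0/(π·4.6³) = 302088/305.79 = 987.89 MPa
τ_max = K·τ₀ = 1.1638 × 987.89 = 1149.7 MPa

1150 MPa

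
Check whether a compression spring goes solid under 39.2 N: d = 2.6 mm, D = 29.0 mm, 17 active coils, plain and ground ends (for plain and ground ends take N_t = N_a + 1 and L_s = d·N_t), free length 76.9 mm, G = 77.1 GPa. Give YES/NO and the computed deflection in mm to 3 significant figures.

YES, δ = 36.9 mm

k = Gd⁴/(8D³N_a) = (77.1×10³)(2.6⁴)/(8·29.0³·17) = 1.0622 N/mm
N_t = 18; L_s = 2.6·18 = 46.8 mm; δ_solid = L₀ − L_s = 76.9 − 46.8 = 30.1 mm
δ = F/k = 39.2/1.0622 = 36.904 mm
δ ≥ δ_solid → spring goes solid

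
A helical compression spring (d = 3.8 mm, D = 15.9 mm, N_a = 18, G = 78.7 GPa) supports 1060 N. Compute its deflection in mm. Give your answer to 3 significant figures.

k = Gd⁴/(8D³N_a) = (78.7×10³)(3.8⁴)/(8·15.9³·18) = 28.35 N/mm
δ = F/k = 1060 / 28.35 = 37.39 mm

37.4 mm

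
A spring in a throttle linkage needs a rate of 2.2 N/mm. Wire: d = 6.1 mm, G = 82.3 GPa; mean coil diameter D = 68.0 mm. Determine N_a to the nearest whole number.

N_a = Gd⁴/(8D³k) = (82.3×10³ × 6.1⁴)/(8 × 68.0³ × 2.2)
    = 1.13951e+08 / 5.534e+06 = 20.59 → 21 coils

21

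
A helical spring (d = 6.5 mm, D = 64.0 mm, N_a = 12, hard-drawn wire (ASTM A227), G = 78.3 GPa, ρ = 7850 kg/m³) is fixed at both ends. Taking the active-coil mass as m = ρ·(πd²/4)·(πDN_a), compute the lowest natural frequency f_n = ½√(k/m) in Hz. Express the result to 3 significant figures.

k = Gd⁴/(8D³N_a) = (78.3×10³)(6.5⁴)/(8·64.0³·12) = 5.554 N/mm = 5554 N/m
Wire length L = πDN_a = π·64.0·12 = 2412.7 mm
m = ρ·(πd²/4)·L = 7850 × 33.183×10⁻⁶ m² × 2.4127 m = 0.62849 kg
f_n = ½√(k/m) = 0.5·√(5554/0.62849) = 0.5·√(8837) = 47.003 Hz

47.0 Hz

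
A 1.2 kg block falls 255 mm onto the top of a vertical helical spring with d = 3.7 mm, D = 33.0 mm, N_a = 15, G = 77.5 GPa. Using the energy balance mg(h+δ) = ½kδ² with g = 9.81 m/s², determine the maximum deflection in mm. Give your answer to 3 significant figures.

k = Gd⁴/(8D³N_a) = (77.5×10³)(3.7⁴)/(8·33.0³·15) = 3.3681 N/mm
W = mg = 1.2 × 9.81 = 11.772 N
½kδ² − Wδ − Wh = 0 → δ = (W + √(W² + 2kWh))/k
δ = (11.772 + √(138.58 + 20221.2))/3.3681 = (11.772 + 142.69)/3.3681 = 45.859 mm

45.9 mm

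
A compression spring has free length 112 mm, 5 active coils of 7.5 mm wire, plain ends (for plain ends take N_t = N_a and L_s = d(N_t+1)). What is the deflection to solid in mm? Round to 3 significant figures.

N_t = 5; L_s = 7.5·6 = 45 mm
δ_solid = L₀ − L_s = 112 − 45 = 67 mm

67.0 mm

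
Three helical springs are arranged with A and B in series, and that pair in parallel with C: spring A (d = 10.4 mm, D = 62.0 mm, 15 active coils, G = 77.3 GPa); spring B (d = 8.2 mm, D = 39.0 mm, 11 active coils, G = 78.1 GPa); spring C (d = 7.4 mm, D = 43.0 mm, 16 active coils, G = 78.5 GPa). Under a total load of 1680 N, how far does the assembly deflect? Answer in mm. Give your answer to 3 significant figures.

k_A = Gd⁴/(8D³N_a) = (77.3×10³)(10.4⁴)/(8·62.0³·15) = 31.62 N/mm
k_B = Gd⁴/(8D³N_a) = (78.1×10³)(8.2⁴)/(8·39.0³·11) = 67.644 N/mm
k_C = Gd⁴/(8D³N_a) = (78.5×10³)(7.4⁴)/(8·43.0³·16) = 23.13 N/mm
Springs A,B series: k_AB = 1/(1/31.62+1/67.644) = 21.547 N/mm; parallel with C: k_eq = 21.547+23.13 = 44.678 N/mm
δ = F/k_eq = 1680/44.678 = 37.603 mm

37.6 mm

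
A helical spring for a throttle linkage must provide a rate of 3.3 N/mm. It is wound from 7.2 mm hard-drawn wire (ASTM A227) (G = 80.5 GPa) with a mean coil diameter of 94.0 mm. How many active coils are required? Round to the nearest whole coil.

N_a = Gd⁴/(8D³k) = (80.5×10³ × 7.2⁴)/(8 × 94.0³ × 3.3)
    = 2.16335e+08 / 2.19274e+07 = 9.866 → 10 coils

10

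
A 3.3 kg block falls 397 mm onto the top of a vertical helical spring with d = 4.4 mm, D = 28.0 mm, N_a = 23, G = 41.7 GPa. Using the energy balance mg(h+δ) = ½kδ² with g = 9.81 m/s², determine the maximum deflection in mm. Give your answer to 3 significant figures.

k = Gd⁴/(8D³N_a) = (41.7×10³)(4.4⁴)/(8·28.0³·23) = 3.8695 N/mm
W = mg = 3.3 × 9.81 = 32.373 N
½kδ² − Wδ − Wh = 0 → δ = (W + √(W² + 2kWh))/k
δ = (32.373 + √(1048 + 99462.3))/3.8695 = (32.373 + 317.03)/3.8695 = 90.298 mm

90.3 mm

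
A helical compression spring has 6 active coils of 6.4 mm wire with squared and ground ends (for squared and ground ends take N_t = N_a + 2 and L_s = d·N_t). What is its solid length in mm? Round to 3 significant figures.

51.2 mm

squared and ground ends: N_t = N_a + 2 = 6 + 2 = 8
L_s = d·N_t = 6.4 × 8 = 51.2 mm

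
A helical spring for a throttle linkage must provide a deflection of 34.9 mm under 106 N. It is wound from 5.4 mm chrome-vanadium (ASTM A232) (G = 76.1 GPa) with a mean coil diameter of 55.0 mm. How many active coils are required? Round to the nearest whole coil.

Required rate k = F/δ = 106/34.9 = 3.0372 N/mm
N_a = Gd⁴/(8D³k) = (76.1×10³ × 5.4⁴)/(8 × 55.0³ × 3.0372)
    = 6.47083e+07 / 4.04258e+06 = 16.01 → 16 coils

16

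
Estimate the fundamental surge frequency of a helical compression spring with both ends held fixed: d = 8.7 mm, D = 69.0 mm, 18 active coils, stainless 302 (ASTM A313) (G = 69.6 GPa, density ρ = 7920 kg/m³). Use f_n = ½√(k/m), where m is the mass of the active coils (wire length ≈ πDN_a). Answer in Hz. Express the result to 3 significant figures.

33.9 Hz

k = Gd⁴/(8D³N_a) = (69.6×10³)(8.7⁴)/(8·69.0³·18) = 8.429 N/mm = 8429 N/m
Wire length L = πDN_a = π·69.0·18 = 3901.9 mm
m = ρ·(πd²/4)·L = 7920 × 59.447×10⁻⁶ m² × 3.9019 m = 1.8371 kg
f_n = ½√(k/m) = 0.5·√(8429/1.8371) = 0.5·√(4588.3) = 33.868 Hz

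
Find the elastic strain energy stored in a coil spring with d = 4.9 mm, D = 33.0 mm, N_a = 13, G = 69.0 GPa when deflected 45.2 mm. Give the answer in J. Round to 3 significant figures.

k = Gd⁴/(8D³N_a) = (69.0×10³)(4.9⁴)/(8·33.0³·13) = 10.643 N/mm
U = ½kδ² = 0.5 × 10.643 × 45.2² = 10872 N·mm = 10.872 J

10.9 J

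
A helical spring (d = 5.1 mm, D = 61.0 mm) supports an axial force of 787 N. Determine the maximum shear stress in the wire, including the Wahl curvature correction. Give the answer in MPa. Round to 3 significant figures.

Spring index C = D/d = 61.0/5.1 = 11.9608
K_W = (4C−1)/(4C−4) + 0.615/C = 46.843/43.843 + 0.0514 = 1.1198
τ₀ = 8FD/(πd³) = 8·787·61.0/(π·5.1³) = 384056/416.74 = 921.58 MPa
τ_max = K·τ₀ = 1.1198 × 921.58 = 1032 MPa

1030 MPa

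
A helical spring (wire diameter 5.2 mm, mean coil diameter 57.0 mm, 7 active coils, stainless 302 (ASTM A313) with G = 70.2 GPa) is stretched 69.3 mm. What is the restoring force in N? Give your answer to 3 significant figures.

k = Gd⁴/(8D³N_a) = (70.2×10³)(5.2⁴)/(8·57.0³·7) = 4.9492 N/mm
F = k·δ = 4.9492 × 69.3 = 342.98 N

343 N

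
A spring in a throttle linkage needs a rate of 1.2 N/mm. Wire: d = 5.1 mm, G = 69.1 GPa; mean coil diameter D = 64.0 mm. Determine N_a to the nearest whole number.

19

N_a = Gd⁴/(8D³k) = (69.1×10³ × 5.1⁴)/(8 × 64.0³ × 1.2)
    = 4.67475e+07 / 2.51658e+06 = 18.58 → 19 coils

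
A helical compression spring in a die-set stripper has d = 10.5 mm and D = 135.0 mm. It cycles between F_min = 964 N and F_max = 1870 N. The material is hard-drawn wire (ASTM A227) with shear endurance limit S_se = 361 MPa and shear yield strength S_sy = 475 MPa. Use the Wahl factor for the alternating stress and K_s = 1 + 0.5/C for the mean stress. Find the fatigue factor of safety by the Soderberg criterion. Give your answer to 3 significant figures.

C = D/d = 135.0/10.5 = 12.8571; K_W = (4C−1)/(4C−4)+0.615/C = 1.1111; K_s = 1+0.5/C = 1.0389
F_a = (F_max−F_min)/2 = 453 N; F_m = (F_max+F_min)/2 = 1417 N
τ_a = K_W·8F_aD/(πd³) = 1.1111 × 134.53 = 149.47 MPa
τ_m = K_s·8F_mD/(πd³) = 1.0389 × 420.8 = 437.16 MPa
Soderberg: 1/n_f = τ_a/S_se + τ_m/S_sy = 149.47/361 + 437.16/475 = 0.41404 + 0.92035 = 1.3344
n_f = 1/1.3344 = 0.7494

0.749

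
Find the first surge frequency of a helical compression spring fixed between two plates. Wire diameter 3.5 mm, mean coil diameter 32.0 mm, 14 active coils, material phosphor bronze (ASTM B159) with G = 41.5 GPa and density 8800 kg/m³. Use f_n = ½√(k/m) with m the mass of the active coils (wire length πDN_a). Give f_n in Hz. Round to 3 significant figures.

59.7 Hz

k = Gd⁴/(8D³N_a) = (41.5×10³)(3.5⁴)/(8·32.0³·14) = 1.6969 N/mm = 1696.9 N/m
Wire length L = πDN_a = π·32.0·14 = 1407.4 mm
m = ρ·(πd²/4)·L = 8800 × 9.6211×10⁻⁶ m² × 1.4074 m = 0.11916 kg
f_n = ½√(k/m) = 0.5·√(1696.9/0.11916) = 0.5·√(14240) = 59.666 Hz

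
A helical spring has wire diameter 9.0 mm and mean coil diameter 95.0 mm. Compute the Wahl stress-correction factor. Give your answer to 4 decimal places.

C = D/d = 95.0/9.0 = 10.5556
K_W = (4C−1)/(4C−4) + 0.615/C = 41.222/38.222 + 0.0583 = 1.1368

1.1368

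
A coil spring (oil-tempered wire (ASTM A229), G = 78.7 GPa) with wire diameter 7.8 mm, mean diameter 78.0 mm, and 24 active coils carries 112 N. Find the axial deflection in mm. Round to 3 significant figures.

k = Gd⁴/(8D³N_a) = (78.7×10³)(7.8⁴)/(8·78.0³·24) = 3.1972 N/mm
δ = F/k = 112 / 3.1972 = 35.031 mm

35.0 mm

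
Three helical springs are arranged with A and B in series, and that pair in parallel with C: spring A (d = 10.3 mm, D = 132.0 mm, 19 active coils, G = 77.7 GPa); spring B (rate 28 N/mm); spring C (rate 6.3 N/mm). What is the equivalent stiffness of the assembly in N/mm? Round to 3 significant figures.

k_A = Gd⁴/(8D³N_a) = (77.7×10³)(10.3⁴)/(8·132.0³·19) = 2.5015 N/mm
Springs A,B series: k_AB = 1/(1/2.5015+1/28) = 2.2964 N/mm; parallel with C: k_eq = 2.2964+6.3 = 8.5964 N/mm

8.60 N/mm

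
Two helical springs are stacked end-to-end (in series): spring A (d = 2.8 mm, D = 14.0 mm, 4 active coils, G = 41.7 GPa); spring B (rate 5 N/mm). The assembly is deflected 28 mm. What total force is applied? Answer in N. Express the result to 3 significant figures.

k_A = Gd⁴/(8D³N_a) = (41.7×10³)(2.8⁴)/(8·14.0³·4) = 29.19 N/mm
Series: 1/k_eq = 1/29.19 + 1/5 = 0.23426; k_eq = 4.2688 N/mm
F = k_eq·δ = 4.2688·28 = 119.53 N

120 N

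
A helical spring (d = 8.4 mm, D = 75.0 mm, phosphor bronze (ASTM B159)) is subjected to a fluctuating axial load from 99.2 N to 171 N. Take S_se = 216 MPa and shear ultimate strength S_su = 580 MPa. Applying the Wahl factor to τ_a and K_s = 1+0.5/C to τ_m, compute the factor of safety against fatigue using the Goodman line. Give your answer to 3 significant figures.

7.06

C = D/d = 75.0/8.4 = 8.9286; K_W = (4C−1)/(4C−4)+0.615/C = 1.1635; K_s = 1+0.5/C = 1.0560
F_a = (F_max−F_min)/2 = 35.9 N; F_m = (F_max+F_min)/2 = 135.1 N
τ_a = K_W·8F_aD/(πd³) = 1.1635 × 11.568 = 13.459 MPa
τ_m = K_s·8F_mD/(πd³) = 1.0560 × 43.533 = 45.971 MPa
Goodman: 1/n_f = τ_a/S_se + τ_m/S_su = 13.459/216 + 45.971/580 = 0.06231 + 0.07926 = 0.14157
n_f = 1/0.14157 = 7.064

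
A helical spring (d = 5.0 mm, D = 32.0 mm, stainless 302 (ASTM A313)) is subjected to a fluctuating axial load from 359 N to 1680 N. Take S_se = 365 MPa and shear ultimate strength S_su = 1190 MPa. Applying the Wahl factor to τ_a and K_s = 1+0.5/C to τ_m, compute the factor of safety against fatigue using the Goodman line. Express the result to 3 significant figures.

0.486

C = D/d = 32.0/5.0 = 6.4000; K_W = (4C−1)/(4C−4)+0.615/C = 1.2350; K_s = 1+0.5/C = 1.0781
F_a = (F_max−F_min)/2 = 660.5 N; F_m = (F_max+F_min)/2 = 1019.5 N
τ_a = K_W·8F_aD/(πd³) = 1.2350 × 430.58 = 531.76 MPa
τ_m = K_s·8F_mD/(πd³) = 1.0781 × 664.61 = 716.53 MPa
Goodman: 1/n_f = τ_a/S_se + τ_m/S_su = 531.76/365 + 716.53/1190 = 1.45687 + 0.60213 = 2.059
n_f = 1/2.059 = 0.4857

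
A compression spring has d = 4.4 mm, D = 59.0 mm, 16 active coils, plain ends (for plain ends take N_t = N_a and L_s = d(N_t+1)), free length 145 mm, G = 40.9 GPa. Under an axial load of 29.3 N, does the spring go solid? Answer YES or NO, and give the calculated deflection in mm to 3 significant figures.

NO, δ = 50.2 mm

k = Gd⁴/(8D³N_a) = (40.9×10³)(4.4⁴)/(8·59.0³·16) = 0.58313 N/mm
N_t = 16; L_s = 4.4·17 = 74.8 mm; δ_solid = L₀ − L_s = 145 − 74.8 = 70.2 mm
δ = F/k = 29.3/0.58313 = 50.246 mm
δ < δ_solid → spring does not go solid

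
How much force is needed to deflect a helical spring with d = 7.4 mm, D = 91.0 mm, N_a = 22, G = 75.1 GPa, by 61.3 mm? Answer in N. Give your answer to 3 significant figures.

k = Gd⁴/(8D³N_a) = (75.1×10³)(7.4⁴)/(8·91.0³·22) = 1.698 N/mm
F = k·δ = 1.698 × 61.3 = 104.09 N

104 N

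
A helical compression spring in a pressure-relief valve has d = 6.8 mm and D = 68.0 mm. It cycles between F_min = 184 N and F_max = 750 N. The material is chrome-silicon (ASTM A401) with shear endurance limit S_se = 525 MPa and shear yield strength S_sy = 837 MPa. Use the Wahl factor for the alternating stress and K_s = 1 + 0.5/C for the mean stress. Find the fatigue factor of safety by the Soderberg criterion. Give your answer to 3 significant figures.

C = D/d = 68.0/6.8 = 10.0000; K_W = (4C−1)/(4C−4)+0.615/C = 1.1448; K_s = 1+0.5/C = 1.0500
F_a = (F_max−F_min)/2 = 283 N; F_m = (F_max+F_min)/2 = 467 N
τ_a = K_W·8F_aD/(πd³) = 1.1448 × 155.85 = 178.42 MPa
τ_m = K_s·8F_mD/(πd³) = 1.0500 × 257.18 = 270.04 MPa
Soderberg: 1/n_f = τ_a/S_se + τ_m/S_sy = 178.42/525 + 270.04/837 = 0.33985 + 0.32263 = 0.66248
n_f = 1/0.66248 = 1.509

1.51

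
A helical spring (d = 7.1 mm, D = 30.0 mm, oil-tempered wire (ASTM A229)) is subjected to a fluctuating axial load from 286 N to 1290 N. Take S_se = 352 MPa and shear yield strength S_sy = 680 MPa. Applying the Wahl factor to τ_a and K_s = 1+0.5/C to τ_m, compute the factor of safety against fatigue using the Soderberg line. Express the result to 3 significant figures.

1.44

C = D/d = 30.0/7.1 = 4.2254; K_W = (4C−1)/(4C−4)+0.615/C = 1.3781; K_s = 1+0.5/C = 1.1183
F_a = (F_max−F_min)/2 = 502 N; F_m = (F_max+F_min)/2 = 788 N
τ_a = K_W·8F_aD/(πd³) = 1.3781 × 107.15 = 147.66 MPa
τ_m = K_s·8F_mD/(πd³) = 1.1183 × 168.19 = 188.1 MPa
Soderberg: 1/n_f = τ_a/S_se + τ_m/S_sy = 147.66/352 + 188.1/680 = 0.41949 + 0.27661 = 0.69611
n_f = 1/0.69611 = 1.437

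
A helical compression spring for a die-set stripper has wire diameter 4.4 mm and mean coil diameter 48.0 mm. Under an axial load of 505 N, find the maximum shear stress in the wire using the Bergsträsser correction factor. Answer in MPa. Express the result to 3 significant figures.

Spring index C = D/d = 48.0/4.4 = 10.9091
K_B = (4C+2)/(4C−3) = 45.636/40.636 = 1.1230
τ₀ = 8FD/(πd³) = 8·505·48.0/(π·4.4³) = 193920/267.61 = 724.63 MPa
τ_max = K·τ₀ = 1.1230 × 724.63 = 813.79 MPa

814 MPa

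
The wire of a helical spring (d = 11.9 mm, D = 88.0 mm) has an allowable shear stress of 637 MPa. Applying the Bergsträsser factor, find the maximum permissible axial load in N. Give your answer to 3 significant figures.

4030 N

C = D/d = 88.0/11.9 = 7.3950
K_B = (4C+2)/(4C−3) = 31.580/26.580 = 1.1881
τ_max = K·8FD/(πd³) → F_max = τ_allow·πd³/(8DK)
F_max = 637·π·11.9³/(8·88.0·1.1881) = 3.3723e+06/836.43 = 4031.8 N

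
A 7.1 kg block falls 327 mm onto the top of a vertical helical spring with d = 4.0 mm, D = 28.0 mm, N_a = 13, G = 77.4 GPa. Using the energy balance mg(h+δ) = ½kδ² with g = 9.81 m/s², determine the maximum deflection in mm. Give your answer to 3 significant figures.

k = Gd⁴/(8D³N_a) = (77.4×10³)(4.0⁴)/(8·28.0³·13) = 8.6791 N/mm
W = mg = 7.1 × 9.81 = 69.651 N
½kδ² − Wδ − Wh = 0 → δ = (W + √(W² + 2kWh))/k
δ = (69.651 + √(4851.3 + 395347))/8.6791 = (69.651 + 632.61)/8.6791 = 80.915 mm

80.9 mm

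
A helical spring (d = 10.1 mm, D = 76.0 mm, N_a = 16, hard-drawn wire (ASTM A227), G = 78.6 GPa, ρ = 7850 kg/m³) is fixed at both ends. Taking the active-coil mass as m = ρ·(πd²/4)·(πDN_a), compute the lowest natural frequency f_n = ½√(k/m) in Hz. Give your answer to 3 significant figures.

k = Gd⁴/(8D³N_a) = (78.6×10³)(10.1⁴)/(8·76.0³·16) = 14.557 N/mm = 14557 N/m
Wire length L = πDN_a = π·76.0·16 = 3820.2 mm
m = ρ·(πd²/4)·L = 7850 × 80.118×10⁻⁶ m² × 3.8202 m = 2.4026 kg
f_n = ½√(k/m) = 0.5·√(14557/2.4026) = 0.5·√(6058.6) = 38.918 Hz

38.9 Hz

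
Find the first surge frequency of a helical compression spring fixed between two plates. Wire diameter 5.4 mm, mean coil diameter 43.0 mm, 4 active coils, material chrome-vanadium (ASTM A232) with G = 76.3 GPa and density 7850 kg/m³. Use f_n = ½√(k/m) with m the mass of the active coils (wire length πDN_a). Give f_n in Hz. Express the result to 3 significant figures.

k = Gd⁴/(8D³N_a) = (76.3×10³)(5.4⁴)/(8·43.0³·4) = 25.5 N/mm = 25500 N/m
Wire length L = πDN_a = π·43.0·4 = 540.35 mm
m = ρ·(πd²/4)·L = 7850 × 22.902×10⁻⁶ m² × 0.54035 m = 0.097146 kg
f_n = ½√(k/m) = 0.5·√(25500/0.097146) = 0.5·√(2.6249e+05) = 256.17 Hz

256 Hz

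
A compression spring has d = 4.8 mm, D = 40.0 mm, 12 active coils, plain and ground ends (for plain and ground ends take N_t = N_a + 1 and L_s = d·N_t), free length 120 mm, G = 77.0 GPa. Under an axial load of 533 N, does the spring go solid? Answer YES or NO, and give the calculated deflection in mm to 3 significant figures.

k = Gd⁴/(8D³N_a) = (77.0×10³)(4.8⁴)/(8·40.0³·12) = 6.6528 N/mm
N_t = 13; L_s = 4.8·13 = 62.4 mm; δ_solid = L₀ − L_s = 120 − 62.4 = 57.6 mm
δ = F/k = 533/6.6528 = 80.117 mm
δ ≥ δ_solid → spring goes solid

YES, δ = 80.1 mm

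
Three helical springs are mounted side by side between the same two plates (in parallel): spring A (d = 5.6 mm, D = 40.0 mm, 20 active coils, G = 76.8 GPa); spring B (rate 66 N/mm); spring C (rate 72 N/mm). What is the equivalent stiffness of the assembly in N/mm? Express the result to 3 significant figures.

k_A = Gd⁴/(8D³N_a) = (76.8×10³)(5.6⁴)/(8·40.0³·20) = 7.3759 N/mm
Parallel: k_eq = 7.3759 + 66 + 72 = 145.38 N/mm

145 N/mm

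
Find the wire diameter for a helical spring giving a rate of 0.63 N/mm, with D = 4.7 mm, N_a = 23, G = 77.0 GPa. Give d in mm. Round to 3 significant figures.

d = (8D³N_a·k / G)^(1/4) = (8·4.7³·23·0.63 / (77.0×10³))^0.25
  = (0.1563)^0.25 = 0.6288 mm

0.629 mm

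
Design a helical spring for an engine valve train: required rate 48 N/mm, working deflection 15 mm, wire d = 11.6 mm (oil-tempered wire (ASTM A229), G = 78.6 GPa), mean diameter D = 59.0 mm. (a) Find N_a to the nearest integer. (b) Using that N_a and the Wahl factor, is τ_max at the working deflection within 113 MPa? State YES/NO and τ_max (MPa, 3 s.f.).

N_a = Gd⁴/(8D³k) = (78.6×10³)(11.6⁴)/(8·59.0³·48) = 18.05 → N_a = 18
Actual rate k = Gd⁴/(8D³·18) = 48.121 N/mm
Working load F = kδ = 48.121·15 = 721.82 N
C = 59.0/11.6 = 5.0862; K_W = (4C−1)/(4C−4)+0.615/C = 1.3045
τ_max = K_W·8FD/(πd³) = 1.3045·69.478 = 90.631 MPa
τ_max ≤ 113 MPa → acceptable

(a) 18 coils; (b) YES, τ_max = 90.6 MPa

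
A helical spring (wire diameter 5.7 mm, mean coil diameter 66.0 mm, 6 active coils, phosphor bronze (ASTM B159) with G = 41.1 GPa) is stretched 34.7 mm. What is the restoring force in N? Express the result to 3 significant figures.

109 N

k = Gd⁴/(8D³N_a) = (41.1×10³)(5.7⁴)/(8·66.0³·6) = 3.1439 N/mm
F = k·δ = 3.1439 × 34.7 = 109.09 N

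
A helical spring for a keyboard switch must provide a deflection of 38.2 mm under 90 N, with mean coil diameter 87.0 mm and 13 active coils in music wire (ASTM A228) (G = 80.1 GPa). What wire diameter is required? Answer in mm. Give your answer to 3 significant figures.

6.70 mm

Required rate k = F/δ = 90/38.2 = 2.356 N/mm
d = (8D³N_a·k / G)^(1/4) = (8·87.0³·13·2.356 / (80.1×10³))^0.25
  = (2014.4)^0.25 = 6.6994 mm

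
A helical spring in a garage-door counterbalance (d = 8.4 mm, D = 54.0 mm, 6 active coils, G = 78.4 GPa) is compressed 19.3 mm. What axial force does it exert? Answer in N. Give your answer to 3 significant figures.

997 N

k = Gd⁴/(8D³N_a) = (78.4×10³)(8.4⁴)/(8·54.0³·6) = 51.643 N/mm
F = k·δ = 51.643 × 19.3 = 996.71 N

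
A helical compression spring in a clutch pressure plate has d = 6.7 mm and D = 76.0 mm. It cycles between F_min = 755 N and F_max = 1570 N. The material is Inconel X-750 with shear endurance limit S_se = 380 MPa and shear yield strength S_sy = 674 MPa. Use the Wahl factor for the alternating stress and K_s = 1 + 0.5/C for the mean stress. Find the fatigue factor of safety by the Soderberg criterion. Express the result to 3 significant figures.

0.516

C = D/d = 76.0/6.7 = 11.3433; K_W = (4C−1)/(4C−4)+0.615/C = 1.1267; K_s = 1+0.5/C = 1.0441
F_a = (F_max−F_min)/2 = 407.5 N; F_m = (F_max+F_min)/2 = 1162.5 N
τ_a = K_W·8F_aD/(πd³) = 1.1267 × 262.21 = 295.44 MPa
τ_m = K_s·8F_mD/(πd³) = 1.0441 × 748.04 = 781.01 MPa
Soderberg: 1/n_f = τ_a/S_se + τ_m/S_sy = 295.44/380 + 781.01/674 = 0.77749 + 1.15877 = 1.9363
n_f = 1/1.9363 = 0.5165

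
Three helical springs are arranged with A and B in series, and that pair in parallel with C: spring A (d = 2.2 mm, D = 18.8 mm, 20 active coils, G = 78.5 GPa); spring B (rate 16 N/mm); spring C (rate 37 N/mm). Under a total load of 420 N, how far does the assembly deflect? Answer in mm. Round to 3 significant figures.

10.9 mm

k_A = Gd⁴/(8D³N_a) = (78.5×10³)(2.2⁴)/(8·18.8³·20) = 1.7297 N/mm
Springs A,B series: k_AB = 1/(1/1.7297+1/16) = 1.5609 N/mm; parallel with C: k_eq = 1.5609+37 = 38.561 N/mm
δ = F/k_eq = 420/38.561 = 10.892 mm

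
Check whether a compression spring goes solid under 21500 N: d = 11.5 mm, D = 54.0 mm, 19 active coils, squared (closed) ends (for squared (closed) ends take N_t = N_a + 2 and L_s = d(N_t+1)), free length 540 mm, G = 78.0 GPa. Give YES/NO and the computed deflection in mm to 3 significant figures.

YES, δ = 377 mm

k = Gd⁴/(8D³N_a) = (78.0×10³)(11.5⁴)/(8·54.0³·19) = 56.998 N/mm
N_t = 21; L_s = 11.5·22 = 253 mm; δ_solid = L₀ − L_s = 540 − 253 = 287 mm
δ = F/k = 21500/56.998 = 377.2 mm
δ ≥ δ_solid → spring goes solid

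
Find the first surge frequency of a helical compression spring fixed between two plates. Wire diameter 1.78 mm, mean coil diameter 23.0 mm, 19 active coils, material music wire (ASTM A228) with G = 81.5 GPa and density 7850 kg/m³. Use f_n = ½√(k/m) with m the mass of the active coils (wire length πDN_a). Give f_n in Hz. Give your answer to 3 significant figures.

64.2 Hz

k = Gd⁴/(8D³N_a) = (81.5×10³)(1.78⁴)/(8·23.0³·19) = 0.4424 N/mm = 442.4 N/m
Wire length L = πDN_a = π·23.0·19 = 1372.9 mm
m = ρ·(πd²/4)·L = 7850 × 2.4885×10⁻⁶ m² × 1.3729 m = 0.026818 kg
f_n = ½√(k/m) = 0.5·√(442.4/0.026818) = 0.5·√(16496) = 64.218 Hz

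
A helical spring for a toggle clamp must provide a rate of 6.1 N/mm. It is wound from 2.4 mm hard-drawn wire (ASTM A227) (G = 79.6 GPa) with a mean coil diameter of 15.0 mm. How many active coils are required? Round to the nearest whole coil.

N_a = Gd⁴/(8D³k) = (79.6×10³ × 2.4⁴)/(8 × 15.0³ × 6.1)
    = 2.64094e+06 / 164700 = 16.03 → 16 coils

16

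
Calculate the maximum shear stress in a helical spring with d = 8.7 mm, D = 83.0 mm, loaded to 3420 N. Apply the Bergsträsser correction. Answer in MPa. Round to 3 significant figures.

1250 MPa

Spring index C = D/d = 83.0/8.7 = 9.5402
K_B = (4C+2)/(4C−3) = 40.161/35.161 = 1.1422
τ₀ = 8FD/(πd³) = 8·3420·83.0/(π·8.7³) = 2.27088e+06/2068.7 = 1097.7 MPa
τ_max = K·τ₀ = 1.1422 × 1097.7 = 1253.8 MPa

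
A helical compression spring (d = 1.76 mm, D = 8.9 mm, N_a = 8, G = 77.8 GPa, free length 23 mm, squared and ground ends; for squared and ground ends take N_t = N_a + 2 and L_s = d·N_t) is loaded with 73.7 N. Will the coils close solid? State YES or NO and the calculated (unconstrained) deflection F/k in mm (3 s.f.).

NO, δ = 4.45 mm

k = Gd⁴/(8D³N_a) = (77.8×10³)(1.76⁴)/(8·8.9³·8) = 16.546 N/mm
N_t = 10; L_s = 1.76·10 = 17.6 mm; δ_solid = L₀ − L_s = 23 − 17.6 = 5.4 mm
δ = F/k = 73.7/16.546 = 4.4544 mm
δ < δ_solid → spring does not go solid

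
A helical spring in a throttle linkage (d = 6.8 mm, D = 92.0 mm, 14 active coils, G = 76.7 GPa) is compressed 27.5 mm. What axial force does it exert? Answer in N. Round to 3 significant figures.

k = Gd⁴/(8D³N_a) = (76.7×10³)(6.8⁴)/(8·92.0³·14) = 1.8804 N/mm
F = k·δ = 1.8804 × 27.5 = 51.711 N

51.7 N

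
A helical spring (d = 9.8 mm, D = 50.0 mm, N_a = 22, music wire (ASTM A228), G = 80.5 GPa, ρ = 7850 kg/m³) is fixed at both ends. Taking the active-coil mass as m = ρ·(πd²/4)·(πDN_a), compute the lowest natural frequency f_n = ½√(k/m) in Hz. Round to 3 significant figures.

64.2 Hz

k = Gd⁴/(8D³N_a) = (80.5×10³)(9.8⁴)/(8·50.0³·22) = 33.75 N/mm = 33750 N/m
Wire length L = πDN_a = π·50.0·22 = 3455.8 mm
m = ρ·(πd²/4)·L = 7850 × 75.43×10⁻⁶ m² × 3.4558 m = 2.0462 kg
f_n = ½√(k/m) = 0.5·√(33750/2.0462) = 0.5·√(16494) = 64.214 Hz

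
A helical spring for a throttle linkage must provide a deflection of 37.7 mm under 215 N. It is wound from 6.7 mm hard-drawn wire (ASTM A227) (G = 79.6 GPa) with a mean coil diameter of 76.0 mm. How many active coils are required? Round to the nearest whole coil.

Required rate k = F/δ = 215/37.7 = 5.7029 N/mm
N_a = Gd⁴/(8D³k) = (79.6×10³ × 6.7⁴)/(8 × 76.0³ × 5.7029)
    = 1.60403e+08 / 2.00276e+07 = 8.009 → 8 coils

8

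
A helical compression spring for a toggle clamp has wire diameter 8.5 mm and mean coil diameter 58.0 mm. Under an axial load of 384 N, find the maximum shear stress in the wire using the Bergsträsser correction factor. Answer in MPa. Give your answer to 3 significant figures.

Spring index C = D/d = 58.0/8.5 = 6.8235
K_B = (4C+2)/(4C−3) = 29.294/24.294 = 1.2058
τ₀ = 8FD/(πd³) = 8·384·58.0/(π·8.5³) = 178176/1929.3 = 92.351 MPa
τ_max = K·τ₀ = 1.2058 × 92.351 = 111.36 MPa

111 MPa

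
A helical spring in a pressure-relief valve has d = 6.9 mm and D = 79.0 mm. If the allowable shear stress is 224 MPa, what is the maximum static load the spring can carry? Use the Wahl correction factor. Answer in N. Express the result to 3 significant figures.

325 N

C = D/d = 79.0/6.9 = 11.4493
K_W = (4C−1)/(4C−4) + 0.615/C = 44.797/41.797 + 0.0537 = 1.1255
τ_max = K·8FD/(πd³) → F_max = τ_allow·πd³/(8DK)
F_max = 224·π·6.9³/(8·79.0·1.1255) = 2.3118e+05/711.31 = 325 N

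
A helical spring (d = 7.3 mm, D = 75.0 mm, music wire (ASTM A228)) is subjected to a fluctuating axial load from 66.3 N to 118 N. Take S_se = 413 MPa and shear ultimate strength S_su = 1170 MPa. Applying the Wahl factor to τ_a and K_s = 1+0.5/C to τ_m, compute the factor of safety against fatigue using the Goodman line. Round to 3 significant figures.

C = D/d = 75.0/7.3 = 10.2740; K_W = (4C−1)/(4C−4)+0.615/C = 1.1407; K_s = 1+0.5/C = 1.0487
F_a = (F_max−F_min)/2 = 25.85 N; F_m = (F_max+F_min)/2 = 92.15 N
τ_a = K_W·8F_aD/(πd³) = 1.1407 × 12.691 = 14.477 MPa
τ_m = K_s·8F_mD/(πd³) = 1.0487 × 45.241 = 47.442 MPa
Goodman: 1/n_f = τ_a/S_se + τ_m/S_su = 14.477/413 + 47.442/1170 = 0.03505 + 0.04055 = 0.075602
n_f = 1/0.075602 = 13.23

13.2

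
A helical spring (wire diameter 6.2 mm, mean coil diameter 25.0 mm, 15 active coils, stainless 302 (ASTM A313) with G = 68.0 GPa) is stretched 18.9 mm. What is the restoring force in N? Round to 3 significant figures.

1010 N

k = Gd⁴/(8D³N_a) = (68.0×10³)(6.2⁴)/(8·25.0³·15) = 53.589 N/mm
F = k·δ = 53.589 × 18.9 = 1012.8 N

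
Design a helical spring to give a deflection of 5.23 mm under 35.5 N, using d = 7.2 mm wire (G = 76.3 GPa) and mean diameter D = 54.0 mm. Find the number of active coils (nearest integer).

Required rate k = F/δ = 35.5/5.23 = 6.7878 N/mm
N_a = Gd⁴/(8D³k) = (76.3×10³ × 7.2⁴)/(8 × 54.0³ × 6.7878)
    = 2.05048e+08 / 8.55063e+06 = 23.98 → 24 coils

24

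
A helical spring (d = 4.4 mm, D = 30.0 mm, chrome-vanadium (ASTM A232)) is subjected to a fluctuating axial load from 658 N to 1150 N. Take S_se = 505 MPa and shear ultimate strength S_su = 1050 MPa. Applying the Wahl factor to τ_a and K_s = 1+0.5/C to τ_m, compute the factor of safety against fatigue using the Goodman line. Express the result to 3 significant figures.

0.735

C = D/d = 30.0/4.4 = 6.8182; K_W = (4C−1)/(4C−4)+0.615/C = 1.2191; K_s = 1+0.5/C = 1.0733
F_a = (F_max−F_min)/2 = 246 N; F_m = (F_max+F_min)/2 = 904 N
τ_a = K_W·8F_aD/(πd³) = 1.2191 × 220.62 = 268.96 MPa
τ_m = K_s·8F_mD/(πd³) = 1.0733 × 810.72 = 870.17 MPa
Goodman: 1/n_f = τ_a/S_se + τ_m/S_su = 268.96/505 + 870.17/1050 = 0.53258 + 0.82874 = 1.3613
n_f = 1/1.3613 = 0.7346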